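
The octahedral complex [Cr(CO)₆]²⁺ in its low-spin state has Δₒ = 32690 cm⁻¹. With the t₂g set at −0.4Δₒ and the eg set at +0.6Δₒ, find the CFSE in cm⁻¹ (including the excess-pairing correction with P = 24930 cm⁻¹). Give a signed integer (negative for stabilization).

CO is neutral, so the +2 overall charge sits on Cr: oxidation state +2.
Cr²⁺: group 6, so d-count = 6 − 2 = 4.
Configuration: t₂g⁴ eg⁰.
The orbital stabilization is -1.6Δₒ = -1.6 × 32690 = -52304 cm⁻¹.
Pairing penalty: 1 pair vs 0 in the high-spin reference → 1 extra × P = 24930 cm⁻¹.
Combining: -52304 + 24930 = -27374 cm⁻¹.

-27374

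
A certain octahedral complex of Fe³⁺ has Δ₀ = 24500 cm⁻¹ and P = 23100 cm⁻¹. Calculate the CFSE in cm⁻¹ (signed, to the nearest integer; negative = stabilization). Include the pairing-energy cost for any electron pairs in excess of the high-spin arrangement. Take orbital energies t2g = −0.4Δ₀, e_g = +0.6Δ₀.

-2800

Fe is in group 8, so Fe³⁺ is d⁵ (8 − 3 = 5).
Here Δ₀ > P (24500 > 23100), so the low-spin state is favoured.
Filling d⁵ accordingly: t2g^5 e_g^0.
Orbital CFSE = -2.0Δ₀ = -2.0 × 24500 = -49000 cm⁻¹.
Excess pairs vs high-spin: 2 − 0 = 2; pairing cost = +46200 cm⁻¹.
Net CFSE = -49000 + 46200 = -2800 cm⁻¹.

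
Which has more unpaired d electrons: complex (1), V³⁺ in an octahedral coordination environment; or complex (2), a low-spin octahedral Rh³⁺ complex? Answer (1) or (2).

(1)

(1): V³⁺: group 5, so d-count = 5 − 3 = 2; For octahedral d² the high- and low-spin configurations coincide; t2g^2 e_g^0 → 2 unpaired.
(2): Group 9 minus oxidation state +3 gives a d⁶ configuration for Rh³⁺; t₂g⁶ eg⁰ → 0 unpaired.
So (1) has more unpaired electrons.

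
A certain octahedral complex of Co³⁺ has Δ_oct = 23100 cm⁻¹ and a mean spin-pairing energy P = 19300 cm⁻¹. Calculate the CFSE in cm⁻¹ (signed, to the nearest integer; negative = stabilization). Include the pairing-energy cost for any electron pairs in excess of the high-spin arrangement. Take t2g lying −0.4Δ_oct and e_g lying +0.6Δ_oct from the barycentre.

Co³⁺: group 9, so d-count = 9 − 3 = 6.
Here Δ_oct > P (23100 > 19300), so the low-spin state is favoured.
That gives t2g^6 e_g^0.
Orbital CFSE = -2.4Δ_oct = -2.4 × 23100 = -55440 cm⁻¹.
Excess pairs vs high-spin: 3 − 1 = 2; pairing cost = +38600 cm⁻¹.
Net CFSE = -55440 + 38600 = -16840 cm⁻¹.

-16840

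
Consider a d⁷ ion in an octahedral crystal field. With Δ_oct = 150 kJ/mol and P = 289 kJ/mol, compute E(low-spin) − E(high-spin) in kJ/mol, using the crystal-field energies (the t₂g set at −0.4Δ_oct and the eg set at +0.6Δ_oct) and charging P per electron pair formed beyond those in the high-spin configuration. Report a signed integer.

139

High-spin d⁷ fills as t₂g⁵ eg² with CFSE 5(−0.4) + 2(+0.6) = -0.8Δ_oct = -120 kJ/mol.
Low-spin: t₂g⁶ eg¹, orbital CFSE = -1.8Δ_oct = -270 kJ/mol; plus 1 excess pair × P = +289 kJ/mol; total 19 kJ/mol.
Thus E(LS) − E(HS) = 139 kJ/mol.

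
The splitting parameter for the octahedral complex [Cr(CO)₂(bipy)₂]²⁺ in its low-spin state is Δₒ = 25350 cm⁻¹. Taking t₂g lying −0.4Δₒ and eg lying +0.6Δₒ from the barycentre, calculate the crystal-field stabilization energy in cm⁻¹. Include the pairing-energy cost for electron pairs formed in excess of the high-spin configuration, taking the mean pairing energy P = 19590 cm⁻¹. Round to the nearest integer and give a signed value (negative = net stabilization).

Ligand charges: 2×(+0) from CO and 2×(+0) from bipy sum to +0; with overall charge +2, Cr is +2.
Group 6 minus oxidation state +2 gives a d⁴ configuration for Cr²⁺.
Electron filling gives t₂g⁴ eg⁰.
Orbital CFSE = 4(-0.4) + 0(0.6) = -1.6Δₒ = -1.6 × 25350 = -40560 cm⁻¹.
Pairing penalty: 1 pair vs 0 in the high-spin reference → 1 extra × P = 19590 cm⁻¹.
Overall CFSE = -40560 + 19590 = -20970 cm⁻¹.

-20970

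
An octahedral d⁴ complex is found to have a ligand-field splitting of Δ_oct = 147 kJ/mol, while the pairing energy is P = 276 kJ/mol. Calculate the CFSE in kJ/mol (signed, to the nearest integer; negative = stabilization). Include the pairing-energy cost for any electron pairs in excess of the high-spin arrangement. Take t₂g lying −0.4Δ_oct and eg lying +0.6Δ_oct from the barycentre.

-88

Δ_oct < P, so pairing is avoided: the ground state is high-spin.
That gives t₂g³ eg¹.
Orbital CFSE = -0.6Δ_oct = -0.6 × 147 = -88 kJ/mol.
High-spin has no excess pairs, so no pairing correction applies.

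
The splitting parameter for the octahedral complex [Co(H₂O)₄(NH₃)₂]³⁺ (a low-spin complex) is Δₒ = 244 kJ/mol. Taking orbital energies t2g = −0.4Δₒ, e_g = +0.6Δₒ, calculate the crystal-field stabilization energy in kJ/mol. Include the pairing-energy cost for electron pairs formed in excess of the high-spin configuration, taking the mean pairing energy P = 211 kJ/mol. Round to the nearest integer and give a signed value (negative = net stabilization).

Ligand charges: 4×(+0) from H₂O and 2×(+0) from NH₃ sum to +0; with overall charge +3, Co is +3.
Co is in group 9, so Co³⁺ is d⁶ (9 − 3 = 6).
Electron filling gives t2g^6 e_g^0.
Orbital CFSE = 6(-0.4) + 0(0.6) = -2.4Δₒ = -2.4 × 244 = -586 kJ/mol.
High-spin d⁶ would be t2g^4 e_g^2 with 1 pair; low-spin has 3, so 2 excess pairs cost +2P = +422 kJ/mol.
Overall CFSE = -586 + 422 = -164 kJ/mol.

-164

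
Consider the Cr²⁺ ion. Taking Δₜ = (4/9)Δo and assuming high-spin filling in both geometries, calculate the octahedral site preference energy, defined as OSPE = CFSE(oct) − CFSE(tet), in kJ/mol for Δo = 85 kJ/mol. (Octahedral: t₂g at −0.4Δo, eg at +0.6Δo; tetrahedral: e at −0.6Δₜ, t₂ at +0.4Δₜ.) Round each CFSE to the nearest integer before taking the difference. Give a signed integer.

Cr sits in group 6; removing 2 electrons leaves Cr²⁺ with 6 − 2 = 4 d electrons.
In an octahedral site d⁴ (HS) is t2g^3 e_g^1, giving CFSE(oct) = -0.6Δo = -51 kJ/mol.
In a tetrahedral site the filling is e^2 t2^2: CFSE(tet) = -0.4Δₜ = -0.4 × (4/9)(85) = -15 kJ/mol.
OSPE = CFSE(oct) − CFSE(tet) = -51 − (-15) = -36 kJ/mol.

-36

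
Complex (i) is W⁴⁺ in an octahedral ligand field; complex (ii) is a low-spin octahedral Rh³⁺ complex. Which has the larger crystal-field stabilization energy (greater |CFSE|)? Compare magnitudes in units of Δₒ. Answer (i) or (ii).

(ii)

(i): W sits in group 6; removing 4 electrons leaves W⁴⁺ with 6 − 4 = 2 d electrons; t2g^2 e_g^0, CFSE = -0.8Δₒ.
(ii): Group 9 minus oxidation state +3 gives a d⁶ configuration for Rh³⁺; t₂g⁶ eg⁰, CFSE = -2.4Δₒ.
So (ii) has the larger |CFSE|.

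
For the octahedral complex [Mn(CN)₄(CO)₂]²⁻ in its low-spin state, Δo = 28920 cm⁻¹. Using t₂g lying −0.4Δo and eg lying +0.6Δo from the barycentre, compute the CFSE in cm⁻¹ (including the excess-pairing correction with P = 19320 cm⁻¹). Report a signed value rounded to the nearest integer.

Ligand charges: 4×(-1) from CN⁻ and 2×(+0) from CO sum to -4; with overall charge -2, Mn is +2.
Mn sits in group 7; removing 2 electrons leaves Mn²⁺ with 7 − 2 = 5 d electrons.
The d⁵ electrons fill as t₂g⁵ eg⁰.
The orbital stabilization is -2.0Δo = -2.0 × 28920 = -57840 cm⁻¹.
Relative to high-spin t₂g³ eg² (0 paired), the low-spin configuration has 2 additional pairs, contributing +2 × 19320 = +38640 cm⁻¹.
Net CFSE = -57840 + 38640 = -19200 cm⁻¹.

-19200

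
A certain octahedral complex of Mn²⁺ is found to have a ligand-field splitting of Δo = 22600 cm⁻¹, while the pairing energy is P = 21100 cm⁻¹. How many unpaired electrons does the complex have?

1

Group 7 minus oxidation state +2 gives a d⁵ configuration for Mn²⁺.
Since Δo = 22600 cm⁻¹ > P = 21100 cm⁻¹, the complex adopts the low-spin configuration.
Filling d⁵ accordingly: t2g^5 e_g^0.
Unpaired electrons: 1.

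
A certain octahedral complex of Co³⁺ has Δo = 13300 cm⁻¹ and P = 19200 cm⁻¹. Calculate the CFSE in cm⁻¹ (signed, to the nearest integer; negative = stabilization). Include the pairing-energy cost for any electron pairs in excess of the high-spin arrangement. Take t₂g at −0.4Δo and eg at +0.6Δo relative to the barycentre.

-5320

Co sits in group 9; removing 3 electrons leaves Co³⁺ with 9 − 3 = 6 d electrons.
Since Δo = 13300 cm⁻¹ < P = 19200 cm⁻¹, the complex adopts the high-spin configuration.
Configuration: t₂g⁴ eg².
Orbital CFSE = -0.4Δo = -0.4 × 13300 = -5320 cm⁻¹.
High-spin has no excess pairs, so no pairing correction applies.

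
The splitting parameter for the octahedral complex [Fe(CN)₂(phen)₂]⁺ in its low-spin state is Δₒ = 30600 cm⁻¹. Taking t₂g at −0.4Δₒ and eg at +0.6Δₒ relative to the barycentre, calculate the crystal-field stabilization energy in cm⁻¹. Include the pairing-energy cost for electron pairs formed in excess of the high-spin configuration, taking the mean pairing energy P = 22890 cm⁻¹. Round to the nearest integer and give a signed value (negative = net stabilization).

-15420

Ligand charges: 2×(-1) from CN⁻ and 2×(+0) from phen sum to -2; with overall charge +1, Fe is +3.
Group 8 minus oxidation state +3 gives a d⁵ configuration for Fe³⁺.
Configuration: t₂g⁵ eg⁰.
Orbital CFSE = 5(-0.4) + 0(0.6) = -2.0Δₒ = -2.0 × 30600 = -61200 cm⁻¹.
Pairing penalty: 2 pairs vs 0 in the high-spin reference → 2 extra × P = 45780 cm⁻¹.
Net CFSE = -61200 + 45780 = -15420 cm⁻¹.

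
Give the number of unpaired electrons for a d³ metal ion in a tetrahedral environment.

3

Tetrahedral splitting is small, so the complex is high-spin.
Configuration: e² t₂¹, giving 3 unpaired electrons.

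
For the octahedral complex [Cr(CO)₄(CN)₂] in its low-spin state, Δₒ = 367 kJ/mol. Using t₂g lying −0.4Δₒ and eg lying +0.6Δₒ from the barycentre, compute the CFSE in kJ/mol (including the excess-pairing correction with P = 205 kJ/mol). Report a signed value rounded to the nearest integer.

-382

Ligand charges: 4×(+0) from CO and 2×(-1) from CN⁻ sum to -2; with overall charge +0, Cr is +2.
Cr sits in group 6; removing 2 electrons leaves Cr²⁺ with 6 − 2 = 4 d electrons.
Electron filling gives t₂g⁴ eg⁰.
Orbital CFSE = 4(-0.4) + 0(0.6) = -1.6Δₒ = -1.6 × 367 = -587 kJ/mol.
Relative to high-spin t₂g³ eg¹ (0 paired), the low-spin configuration has 1 additional pair, contributing +1 × 205 = +205 kJ/mol.
Overall CFSE = -587 + 205 = -382 kJ/mol.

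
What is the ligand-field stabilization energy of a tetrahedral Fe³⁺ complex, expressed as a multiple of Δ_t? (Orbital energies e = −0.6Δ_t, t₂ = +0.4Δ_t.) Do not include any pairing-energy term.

0.0 Δ_t

Fe is in group 8, so Fe³⁺ is d⁵ (8 − 3 = 5).
Tetrahedral splitting is small, so the complex is high-spin.
Configuration: e² t₂³.
CFSE = 2(-0.6Δ_t) + 3(0.4Δ_t) = -1.2Δ_t + 1.2Δ_t = 0.0Δ_t.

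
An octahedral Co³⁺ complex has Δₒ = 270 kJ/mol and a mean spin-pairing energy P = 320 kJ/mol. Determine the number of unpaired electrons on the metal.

4

Group 9 minus oxidation state +3 gives a d⁶ configuration for Co³⁺.
Since Δₒ = 270 kJ/mol < P = 320 kJ/mol, the complex adopts the high-spin configuration.
Configuration: t2g^4 e_g^2.
Unpaired electrons: 4.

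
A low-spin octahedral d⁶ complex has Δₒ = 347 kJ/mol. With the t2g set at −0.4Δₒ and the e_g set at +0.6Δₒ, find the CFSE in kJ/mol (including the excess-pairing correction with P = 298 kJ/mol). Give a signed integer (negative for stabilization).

Electron filling gives t2g^6 e_g^0.
The orbital stabilization is -2.4Δₒ = -2.4 × 347 = -833 kJ/mol.
Relative to high-spin t2g^4 e_g^2 (1 paired), the low-spin configuration has 2 additional pairs, contributing +2 × 298 = +596 kJ/mol.
Overall CFSE = -833 + 596 = -237 kJ/mol.

-237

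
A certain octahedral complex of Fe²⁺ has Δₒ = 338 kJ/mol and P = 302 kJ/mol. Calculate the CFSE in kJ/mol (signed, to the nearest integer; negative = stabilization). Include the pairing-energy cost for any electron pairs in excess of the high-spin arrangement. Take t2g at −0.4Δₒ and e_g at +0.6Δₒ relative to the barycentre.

-207

Fe is in group 8, so Fe²⁺ is d⁶ (8 − 2 = 6).
With Δₒ > P the complex is low-spin.
Filling d⁶ accordingly: t2g^6 e_g^0.
Orbital CFSE = -2.4Δₒ = -2.4 × 338 = -811 kJ/mol.
Excess pairs vs high-spin: 3 − 1 = 2; pairing cost = +604 kJ/mol.
Net CFSE = -811 + 604 = -207 kJ/mol.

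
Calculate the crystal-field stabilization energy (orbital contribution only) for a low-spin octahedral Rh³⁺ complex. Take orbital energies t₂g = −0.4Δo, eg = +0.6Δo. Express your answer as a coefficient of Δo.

-2.4 Δo

Rh is in group 9, so Rh³⁺ is d⁶ (9 − 3 = 6).
Configuration: t₂g⁶ eg⁰.
CFSE = 6(-0.4Δo) + 0(0.6Δo) = -2.4Δo + 0.0Δo = -2.4Δo.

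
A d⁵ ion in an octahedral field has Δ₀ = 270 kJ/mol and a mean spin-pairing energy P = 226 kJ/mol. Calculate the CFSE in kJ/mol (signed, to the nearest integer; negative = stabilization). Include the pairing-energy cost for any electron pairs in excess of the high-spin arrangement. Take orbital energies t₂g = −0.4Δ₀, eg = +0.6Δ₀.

-88

Since Δ₀ = 270 kJ/mol > P = 226 kJ/mol, the complex adopts the low-spin configuration.
Configuration: t₂g⁵ eg⁰.
Orbital CFSE = -2.0Δ₀ = -2.0 × 270 = -540 kJ/mol.
Excess pairs vs high-spin: 2 − 0 = 2; pairing cost = +452 kJ/mol.
Net CFSE = -540 + 452 = -88 kJ/mol.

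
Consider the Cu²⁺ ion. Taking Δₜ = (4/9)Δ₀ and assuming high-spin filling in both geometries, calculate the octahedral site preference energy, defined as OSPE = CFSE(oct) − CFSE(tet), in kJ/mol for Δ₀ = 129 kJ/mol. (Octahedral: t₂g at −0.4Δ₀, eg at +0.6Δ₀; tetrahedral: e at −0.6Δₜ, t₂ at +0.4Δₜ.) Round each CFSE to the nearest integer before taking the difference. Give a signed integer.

Cu²⁺: group 11, so d-count = 11 − 2 = 9.
Octahedral high-spin t2g^6 e_g^3: CFSE = -0.6 × 129 = -77 kJ/mol.
Tetrahedral e^4 t2^5 gives -0.4Δₜ = -0.4 × (4/9) × 129 = -23 kJ/mol.
Subtracting, OSPE = -77 − (-23) = -54 kJ/mol.

-54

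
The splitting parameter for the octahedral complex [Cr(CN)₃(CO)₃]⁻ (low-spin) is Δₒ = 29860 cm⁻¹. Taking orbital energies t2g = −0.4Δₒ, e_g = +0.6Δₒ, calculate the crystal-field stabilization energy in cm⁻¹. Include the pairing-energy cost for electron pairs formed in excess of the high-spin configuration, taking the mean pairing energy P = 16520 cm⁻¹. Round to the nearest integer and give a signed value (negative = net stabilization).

-31256

Ligand charges: 3×(-1) from CN⁻ and 3×(+0) from CO sum to -3; with overall charge -1, Cr is +2.
Cr²⁺: group 6, so d-count = 6 − 2 = 4.
The d⁴ electrons fill as t2g^4 e_g^0.
The orbital stabilization is -1.6Δₒ = -1.6 × 29860 = -47776 cm⁻¹.
High-spin d⁴ would be t2g^3 e_g^1 with 0 pairs; low-spin has 1, so 1 excess pair costs +1P = +16520 cm⁻¹.
Combining: -47776 + 16520 = -31256 cm⁻¹.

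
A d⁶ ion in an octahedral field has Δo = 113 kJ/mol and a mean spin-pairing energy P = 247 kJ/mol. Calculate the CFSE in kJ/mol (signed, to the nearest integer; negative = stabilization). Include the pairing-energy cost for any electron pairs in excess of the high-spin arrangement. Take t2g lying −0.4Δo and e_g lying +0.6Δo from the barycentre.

Here Δo < P (113 < 247), so the high-spin state is favoured.
Configuration: t2g^4 e_g^2.
Orbital CFSE = -0.4Δo = -0.4 × 113 = -45 kJ/mol.
High-spin has no excess pairs, so no pairing correction applies.

-45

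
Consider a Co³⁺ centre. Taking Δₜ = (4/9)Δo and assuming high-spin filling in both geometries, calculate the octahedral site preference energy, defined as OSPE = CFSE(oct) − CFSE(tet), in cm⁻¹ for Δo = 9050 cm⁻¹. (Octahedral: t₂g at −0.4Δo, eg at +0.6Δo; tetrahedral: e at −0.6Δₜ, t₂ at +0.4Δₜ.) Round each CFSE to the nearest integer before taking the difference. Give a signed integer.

-1207

Group 9 minus oxidation state +3 gives a d⁶ configuration for Co³⁺.
Octahedral high-spin t2g^4 e_g^2: CFSE = -0.4 × 9050 = -3620 cm⁻¹.
In a tetrahedral site the filling is e^3 t2^3: CFSE(tet) = -0.6Δₜ = -0.6 × (4/9)(9050) = -2413 cm⁻¹.
Subtracting, OSPE = -3620 − (-2413) = -1207 cm⁻¹.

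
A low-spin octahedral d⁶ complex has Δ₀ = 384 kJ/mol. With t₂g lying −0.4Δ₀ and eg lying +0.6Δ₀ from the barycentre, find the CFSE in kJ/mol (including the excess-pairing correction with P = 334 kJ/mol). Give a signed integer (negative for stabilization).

-254

The d⁶ electrons fill as t₂g⁶ eg⁰.
The orbital stabilization is -2.4Δ₀ = -2.4 × 384 = -922 kJ/mol.
High-spin d⁶ would be t₂g⁴ eg² with 1 pair; low-spin has 3, so 2 excess pairs cost +2P = +668 kJ/mol.
Overall CFSE = -922 + 668 = -254 kJ/mol.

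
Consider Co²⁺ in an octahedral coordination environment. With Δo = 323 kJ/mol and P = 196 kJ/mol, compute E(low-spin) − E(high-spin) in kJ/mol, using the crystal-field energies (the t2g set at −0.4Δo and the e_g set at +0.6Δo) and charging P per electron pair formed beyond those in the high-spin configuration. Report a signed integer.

Co sits in group 9; removing 2 electrons leaves Co²⁺ with 9 − 2 = 7 d electrons.
In the high-spin limit (t2g^5 e_g^2) the orbital term is -0.8Δo = -258 kJ/mol, with no excess pairing.
Low-spin t2g^6 e_g^1 gives -1.8Δo = -581 kJ/mol, but forming 1 extra pair costs 1P = 196 kJ/mol, so E(LS) = -581 + 196 = -385 kJ/mol.
Thus E(LS) − E(HS) = -127 kJ/mol.

-127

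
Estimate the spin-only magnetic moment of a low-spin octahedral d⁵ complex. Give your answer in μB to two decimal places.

Configuration: t2g^5 e_g^0 → 1 unpaired electron.
μ(spin-only) = √[1(1+2)] = √3 ≈ 1.73 μB.

1.73 μB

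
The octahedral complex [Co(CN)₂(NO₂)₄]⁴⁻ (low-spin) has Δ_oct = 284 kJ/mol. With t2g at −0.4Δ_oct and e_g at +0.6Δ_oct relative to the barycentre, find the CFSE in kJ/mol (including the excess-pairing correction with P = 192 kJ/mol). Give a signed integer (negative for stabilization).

-319

Ligand charges: 2×(-1) from CN⁻ and 4×(-1) from NO₂⁻ sum to -6; with overall charge -4, Co is +2.
Co sits in group 9; removing 2 electrons leaves Co²⁺ with 9 − 2 = 7 d electrons.
Configuration: t2g^6 e_g^1.
The orbital stabilization is -1.8Δ_oct = -1.8 × 284 = -511 kJ/mol.
Pairing penalty: 3 pairs vs 2 in the high-spin reference → 1 extra × P = 192 kJ/mol.
Combining: -511 + 192 = -319 kJ/mol.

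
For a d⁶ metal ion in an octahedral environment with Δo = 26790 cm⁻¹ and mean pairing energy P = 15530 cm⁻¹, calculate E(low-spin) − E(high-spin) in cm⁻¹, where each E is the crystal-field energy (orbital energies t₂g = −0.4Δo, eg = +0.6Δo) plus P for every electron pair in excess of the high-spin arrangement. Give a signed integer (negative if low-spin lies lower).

-22520

In the high-spin limit (t₂g⁴ eg²) the orbital term is -0.4Δo = -10716 cm⁻¹, with no excess pairing.
Low-spin: t₂g⁶ eg⁰, orbital CFSE = -2.4Δo = -64296 cm⁻¹; plus 2 excess pairs × P = +31060 cm⁻¹; total -33236 cm⁻¹.
The difference is -33236 − (-10716) = -22520 cm⁻¹, so low-spin lies lower.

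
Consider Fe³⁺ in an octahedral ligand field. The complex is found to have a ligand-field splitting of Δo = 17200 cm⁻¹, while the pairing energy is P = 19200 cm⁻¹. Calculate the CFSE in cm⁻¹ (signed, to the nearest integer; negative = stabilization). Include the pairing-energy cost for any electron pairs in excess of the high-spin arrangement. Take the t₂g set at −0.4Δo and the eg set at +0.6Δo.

0

Fe is in group 8, so Fe³⁺ is d⁵ (8 − 3 = 5).
With Δo < P the complex is high-spin.
That gives t₂g³ eg².
Orbital CFSE = 0.0Δo = 0.0 × 17200 = 0 cm⁻¹.
High-spin has no excess pairs, so no pairing correction applies.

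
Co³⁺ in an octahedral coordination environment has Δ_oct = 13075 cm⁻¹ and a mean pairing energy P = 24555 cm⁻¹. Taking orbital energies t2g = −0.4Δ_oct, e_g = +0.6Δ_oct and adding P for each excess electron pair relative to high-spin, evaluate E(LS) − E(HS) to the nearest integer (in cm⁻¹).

22960

Co sits in group 9; removing 3 electrons leaves Co³⁺ with 9 − 3 = 6 d electrons.
In the high-spin limit (t2g^4 e_g^2) the orbital term is -0.4Δ_oct = -5230 cm⁻¹, with no excess pairing.
For low-spin the configuration is t2g^6 e_g^0: orbital energy -2.4 × 13075 = -31380 cm⁻¹, and 2 additional pairs relative to high-spin add 49110 cm⁻¹, giving 17730 cm⁻¹.
E(LS) − E(HS) = 17730 − (-5230) = 22960 cm⁻¹.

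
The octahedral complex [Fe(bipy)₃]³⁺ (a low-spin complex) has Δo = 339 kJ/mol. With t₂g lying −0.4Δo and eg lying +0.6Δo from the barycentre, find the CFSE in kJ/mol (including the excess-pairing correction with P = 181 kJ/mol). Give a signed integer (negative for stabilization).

bipy is neutral, so the +3 overall charge sits on Fe: oxidation state +3.
Fe³⁺: group 8, so d-count = 8 − 3 = 5.
The d⁵ electrons fill as t₂g⁵ eg⁰.
Orbital CFSE = 5(-0.4) + 0(0.6) = -2.0Δo = -2.0 × 339 = -678 kJ/mol.
Relative to high-spin t₂g³ eg² (0 paired), the low-spin configuration has 2 additional pairs, contributing +2 × 181 = +362 kJ/mol.
Overall CFSE = -678 + 362 = -316 kJ/mol.

-316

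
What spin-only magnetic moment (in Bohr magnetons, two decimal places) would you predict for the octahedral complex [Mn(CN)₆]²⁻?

Each CN⁻ contributes -1; 6 × (-1) = -6. With overall charge -2, Mn is in the +4 oxidation state.
Mn is in group 7, so Mn⁴⁺ is d³ (7 − 4 = 3).
Configuration: t₂g³ eg⁰ → 3 unpaired electrons.
μ(spin-only) = √[3(3+2)] = √15 ≈ 3.87 Bohr magnetons.

3.87 Bohr magnetons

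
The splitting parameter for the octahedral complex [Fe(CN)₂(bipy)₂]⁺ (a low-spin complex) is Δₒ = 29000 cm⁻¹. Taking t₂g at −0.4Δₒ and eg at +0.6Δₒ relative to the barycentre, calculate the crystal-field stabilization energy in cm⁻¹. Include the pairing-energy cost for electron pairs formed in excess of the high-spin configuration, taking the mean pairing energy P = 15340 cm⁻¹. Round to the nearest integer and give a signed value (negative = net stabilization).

-27320

Ligand charges: 2×(-1) from CN⁻ and 2×(+0) from bipy sum to -2; with overall charge +1, Fe is +3.
Fe sits in group 8; removing 3 electrons leaves Fe³⁺ with 8 − 3 = 5 d electrons.
The d⁵ electrons fill as t₂g⁵ eg⁰.
The orbital stabilization is -2.0Δₒ = -2.0 × 29000 = -58000 cm⁻¹.
Pairing penalty: 2 pairs vs 0 in the high-spin reference → 2 extra × P = 30680 cm⁻¹.
Combining: -58000 + 30680 = -27320 cm⁻¹.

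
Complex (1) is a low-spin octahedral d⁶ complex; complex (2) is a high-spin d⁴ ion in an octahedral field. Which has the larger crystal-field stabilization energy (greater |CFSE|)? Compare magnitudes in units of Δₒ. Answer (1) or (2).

(1): t₂g⁶ eg⁰, CFSE = -2.4Δₒ.
(2): t₂g³ eg¹, CFSE = -0.6Δₒ.
So (1) has the larger |CFSE|.

(1)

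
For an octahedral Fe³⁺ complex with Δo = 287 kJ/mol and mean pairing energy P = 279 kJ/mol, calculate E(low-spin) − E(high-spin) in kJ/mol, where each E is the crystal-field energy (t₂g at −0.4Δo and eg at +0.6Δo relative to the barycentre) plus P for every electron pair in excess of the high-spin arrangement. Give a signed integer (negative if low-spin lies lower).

Fe³⁺: group 8, so d-count = 8 − 3 = 5.
In the high-spin limit (t₂g³ eg²) the orbital term is 0.0Δo = 0 kJ/mol, with no excess pairing.
Low-spin: t₂g⁵ eg⁰, orbital CFSE = -2.0Δo = -574 kJ/mol; plus 2 excess pairs × P = +558 kJ/mol; total -16 kJ/mol.
E(LS) − E(HS) = -16 − (0) = -16 kJ/mol.

-16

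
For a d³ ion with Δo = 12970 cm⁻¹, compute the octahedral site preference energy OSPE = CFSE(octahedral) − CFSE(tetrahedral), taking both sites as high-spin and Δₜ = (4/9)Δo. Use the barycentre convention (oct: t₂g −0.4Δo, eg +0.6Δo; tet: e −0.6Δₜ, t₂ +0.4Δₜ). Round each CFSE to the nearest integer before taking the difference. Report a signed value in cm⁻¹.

In an octahedral site d³ (HS) is t2g^3 e_g^0, giving CFSE(oct) = -1.2Δo = -15564 cm⁻¹.
In a tetrahedral site the filling is e^2 t2^1: CFSE(tet) = -0.8Δₜ = -0.8 × (4/9)(12970) = -4612 cm⁻¹.
Subtracting, OSPE = -15564 − (-4612) = -10952 cm⁻¹.

-10952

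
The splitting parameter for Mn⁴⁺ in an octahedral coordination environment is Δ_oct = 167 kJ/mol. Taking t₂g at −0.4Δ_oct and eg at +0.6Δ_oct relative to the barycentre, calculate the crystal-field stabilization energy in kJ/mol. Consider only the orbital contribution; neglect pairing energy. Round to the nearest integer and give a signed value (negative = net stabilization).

Group 7 minus oxidation state +4 gives a d³ configuration for Mn⁴⁺.
For octahedral d³ the high- and low-spin configurations coincide.
Configuration: t₂g³ eg⁰.
The orbital stabilization is -1.2Δ_oct = -1.2 × 167 = -200 kJ/mol.

-200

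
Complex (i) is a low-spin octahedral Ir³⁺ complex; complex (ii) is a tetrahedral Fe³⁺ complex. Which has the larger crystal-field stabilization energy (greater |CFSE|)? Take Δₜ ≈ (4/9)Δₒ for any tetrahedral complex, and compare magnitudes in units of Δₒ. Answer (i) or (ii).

(i)

(i): Ir is in group 9, so Ir³⁺ is d⁶ (9 − 3 = 6); t₂g⁶ eg⁰, CFSE = -2.4Δₒ.
(ii): Fe sits in group 8; removing 3 electrons leaves Fe³⁺ with 8 − 3 = 5 d electrons; With tetrahedral geometry the complex is necessarily high-spin; e^2 t2^3, CFSE = 0.0Δₜ ≈ 0.00Δₒ.
So (i) has the larger |CFSE|.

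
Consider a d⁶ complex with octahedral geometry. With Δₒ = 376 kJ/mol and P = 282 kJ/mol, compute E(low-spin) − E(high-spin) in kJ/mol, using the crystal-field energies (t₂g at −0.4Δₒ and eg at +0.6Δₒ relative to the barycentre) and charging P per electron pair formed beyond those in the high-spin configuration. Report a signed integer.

-188

High-spin: t₂g⁴ eg², CFSE = -0.4Δₒ = -150 kJ/mol.
Low-spin: t₂g⁶ eg⁰, orbital CFSE = -2.4Δₒ = -902 kJ/mol; plus 2 excess pairs × P = +564 kJ/mol; total -338 kJ/mol.
The difference is -338 − (-150) = -188 kJ/mol, so low-spin lies lower.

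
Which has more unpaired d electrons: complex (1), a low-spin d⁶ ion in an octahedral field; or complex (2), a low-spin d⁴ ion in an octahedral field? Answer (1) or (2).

(1): t₂g⁶ eg⁰ → 0 unpaired.
(2): t₂g⁴ eg⁰ → 2 unpaired.
So (2) has more unpaired electrons.

(2)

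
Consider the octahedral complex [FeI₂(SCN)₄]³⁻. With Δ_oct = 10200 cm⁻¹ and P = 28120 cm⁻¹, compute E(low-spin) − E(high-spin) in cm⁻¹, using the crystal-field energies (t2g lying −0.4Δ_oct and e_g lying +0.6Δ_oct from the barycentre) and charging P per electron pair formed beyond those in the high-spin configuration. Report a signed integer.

35840

Ligand charges: 2×(-1) from I⁻ and 4×(-1) from SCN⁻ sum to -6; with overall charge -3, Fe is +3.
Fe is in group 8, so Fe³⁺ is d⁵ (8 − 3 = 5).
In the high-spin limit (t2g^3 e_g^2) the orbital term is 0.0Δ_oct = 0 cm⁻¹, with no excess pairing.
Low-spin t2g^5 e_g^0 gives -2.0Δ_oct = -20400 cm⁻¹, but forming 2 extra pairs costs 2P = 56240 cm⁻¹, so E(LS) = -20400 + 56240 = 35840 cm⁻¹.
E(LS) − E(HS) = 35840 − (0) = 35840 cm⁻¹.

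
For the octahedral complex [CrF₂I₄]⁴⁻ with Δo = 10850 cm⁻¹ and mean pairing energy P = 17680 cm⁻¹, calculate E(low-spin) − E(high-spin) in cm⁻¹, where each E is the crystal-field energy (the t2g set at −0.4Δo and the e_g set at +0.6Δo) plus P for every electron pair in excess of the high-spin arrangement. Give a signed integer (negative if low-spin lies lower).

Ligand charges: 2×(-1) from F⁻ and 4×(-1) from I⁻ sum to -6; with overall charge -4, Cr is +2.
Cr is in group 6, so Cr²⁺ is d⁴ (6 − 2 = 4).
In the high-spin limit (t2g^3 e_g^1) the orbital term is -0.6Δo = -6510 cm⁻¹, with no excess pairing.
Low-spin t2g^4 e_g^0 gives -1.6Δo = -17360 cm⁻¹, but forming 1 extra pair costs 1P = 17680 cm⁻¹, so E(LS) = -17360 + 17680 = 320 cm⁻¹.
The difference is 320 − (-6510) = 6830 cm⁻¹, so high-spin lies lower.

6830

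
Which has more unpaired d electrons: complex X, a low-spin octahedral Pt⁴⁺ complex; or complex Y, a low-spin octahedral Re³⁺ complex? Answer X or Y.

Y

X: Pt sits in group 10; removing 4 electrons leaves Pt⁴⁺ with 10 − 4 = 6 d electrons; t₂g⁶ eg⁰ → 0 unpaired.
Y: Re sits in group 7; removing 3 electrons leaves Re³⁺ with 7 − 3 = 4 d electrons; t2g^4 e_g^0 → 2 unpaired.
So Y has more unpaired electrons.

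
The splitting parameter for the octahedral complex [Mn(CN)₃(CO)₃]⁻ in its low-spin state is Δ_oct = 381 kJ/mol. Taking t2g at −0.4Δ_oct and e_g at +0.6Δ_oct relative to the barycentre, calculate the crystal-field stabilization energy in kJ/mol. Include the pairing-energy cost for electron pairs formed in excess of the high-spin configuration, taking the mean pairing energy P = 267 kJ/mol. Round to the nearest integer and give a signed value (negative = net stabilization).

-228

Ligand charges: 3×(-1) from CN⁻ and 3×(+0) from CO sum to -3; with overall charge -1, Mn is +2.
Mn sits in group 7; removing 2 electrons leaves Mn²⁺ with 7 − 2 = 5 d electrons.
Electron filling gives t2g^5 e_g^0.
CFSE(orbital) = 5×(-0.4Δ_oct) + 0×(0.6Δ_oct) = -2.0Δ_oct; with Δ_oct = 381 kJ/mol that is -762 kJ/mol.
High-spin d⁵ would be t2g^3 e_g^2 with 0 pairs; low-spin has 2, so 2 excess pairs cost +2P = +534 kJ/mol.
Net CFSE = -762 + 534 = -228 kJ/mol.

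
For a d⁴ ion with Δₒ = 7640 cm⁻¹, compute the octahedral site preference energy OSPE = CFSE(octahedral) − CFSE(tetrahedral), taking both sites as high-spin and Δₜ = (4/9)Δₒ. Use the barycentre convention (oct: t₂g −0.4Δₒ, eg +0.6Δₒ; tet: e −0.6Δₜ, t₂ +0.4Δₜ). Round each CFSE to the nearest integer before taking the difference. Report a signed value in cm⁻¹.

-3226

In an octahedral site d⁴ (HS) is t2g^3 e_g^1, giving CFSE(oct) = -0.6Δₒ = -4584 cm⁻¹.
In a tetrahedral site the filling is e^2 t2^2: CFSE(tet) = -0.4Δₜ = -0.4 × (4/9)(7640) = -1358 cm⁻¹.
OSPE = -4584 − (-1358) = -3226 cm⁻¹.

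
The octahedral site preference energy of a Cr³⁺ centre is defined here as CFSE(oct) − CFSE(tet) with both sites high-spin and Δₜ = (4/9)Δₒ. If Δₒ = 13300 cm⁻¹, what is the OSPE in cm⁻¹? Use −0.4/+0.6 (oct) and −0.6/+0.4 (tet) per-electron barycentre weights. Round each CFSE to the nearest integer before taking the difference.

Cr sits in group 6; removing 3 electrons leaves Cr³⁺ with 6 − 3 = 3 d electrons.
In an octahedral site d³ (HS) is t₂g³ eg⁰, giving CFSE(oct) = -1.2Δₒ = -15960 cm⁻¹.
In a tetrahedral site the filling is e² t₂¹: CFSE(tet) = -0.8Δₜ = -0.8 × (4/9)(13300) = -4729 cm⁻¹.
OSPE = CFSE(oct) − CFSE(tet) = -15960 − (-4729) = -11231 cm⁻¹.

-11231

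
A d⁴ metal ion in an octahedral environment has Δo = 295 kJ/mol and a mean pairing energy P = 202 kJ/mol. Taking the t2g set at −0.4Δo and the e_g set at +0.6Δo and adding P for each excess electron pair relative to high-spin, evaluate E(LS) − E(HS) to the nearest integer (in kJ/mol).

-93

In the high-spin limit (t2g^3 e_g^1) the orbital term is -0.6Δo = -177 kJ/mol, with no excess pairing.
For low-spin the configuration is t2g^4 e_g^0: orbital energy -1.6 × 295 = -472 kJ/mol, and 1 additional pair relative to high-spin adds 202 kJ/mol, giving -270 kJ/mol.
E(LS) − E(HS) = -270 − (-177) = -93 kJ/mol.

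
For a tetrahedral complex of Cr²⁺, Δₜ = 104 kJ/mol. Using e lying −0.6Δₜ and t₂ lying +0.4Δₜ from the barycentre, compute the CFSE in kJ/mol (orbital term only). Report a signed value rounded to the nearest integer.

Cr sits in group 6; removing 2 electrons leaves Cr²⁺ with 6 − 2 = 4 d electrons.
Tetrahedral splitting is small, so the complex is high-spin.
The d⁴ electrons fill as e² t₂².
Orbital CFSE = 2(-0.6) + 2(0.4) = -0.4Δₜ = -0.4 × 104 = -42 kJ/mol.

-42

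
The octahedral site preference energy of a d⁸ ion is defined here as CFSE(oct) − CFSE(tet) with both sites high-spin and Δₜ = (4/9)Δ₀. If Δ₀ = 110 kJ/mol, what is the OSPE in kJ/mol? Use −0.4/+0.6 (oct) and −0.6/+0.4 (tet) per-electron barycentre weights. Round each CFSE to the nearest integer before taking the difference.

-93

Octahedral high-spin t2g^6 e_g^2: CFSE = -1.2 × 110 = -132 kJ/mol.
In a tetrahedral site the filling is e^4 t2^4: CFSE(tet) = -0.8Δₜ = -0.8 × (4/9)(110) = -39 kJ/mol.
OSPE = CFSE(oct) − CFSE(tet) = -132 − (-39) = -93 kJ/mol.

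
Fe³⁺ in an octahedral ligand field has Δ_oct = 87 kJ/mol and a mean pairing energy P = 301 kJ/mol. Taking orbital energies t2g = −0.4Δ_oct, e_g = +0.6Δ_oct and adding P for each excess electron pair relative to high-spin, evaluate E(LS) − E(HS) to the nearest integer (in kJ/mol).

428

Group 8 minus oxidation state +3 gives a d⁵ configuration for Fe³⁺.
In the high-spin limit (t2g^3 e_g^2) the orbital term is 0.0Δ_oct = 0 kJ/mol, with no excess pairing.
Low-spin: t2g^5 e_g^0, orbital CFSE = -2.0Δ_oct = -174 kJ/mol; plus 2 excess pairs × P = +602 kJ/mol; total 428 kJ/mol.
The difference is 428 − (0) = 428 kJ/mol, so high-spin lies lower.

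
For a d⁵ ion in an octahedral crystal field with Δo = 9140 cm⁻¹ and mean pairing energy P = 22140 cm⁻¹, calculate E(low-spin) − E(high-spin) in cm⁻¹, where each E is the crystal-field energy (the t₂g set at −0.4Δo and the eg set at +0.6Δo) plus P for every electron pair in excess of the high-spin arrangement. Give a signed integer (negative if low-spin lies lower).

26000

High-spin: t₂g³ eg², CFSE = 0.0Δo = 0 cm⁻¹.
Low-spin t₂g⁵ eg⁰ gives -2.0Δo = -18280 cm⁻¹, but forming 2 extra pairs costs 2P = 44280 cm⁻¹, so E(LS) = -18280 + 44280 = 26000 cm⁻¹.
E(LS) − E(HS) = 26000 − (0) = 26000 cm⁻¹.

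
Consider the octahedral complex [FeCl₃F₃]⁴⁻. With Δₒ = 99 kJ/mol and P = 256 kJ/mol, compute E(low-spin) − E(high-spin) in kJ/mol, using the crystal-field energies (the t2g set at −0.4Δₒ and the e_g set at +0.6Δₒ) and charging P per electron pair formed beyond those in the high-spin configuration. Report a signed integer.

314

Ligand charges: 3×(-1) from Cl⁻ and 3×(-1) from F⁻ sum to -6; with overall charge -4, Fe is +2.
Fe²⁺: group 8, so d-count = 8 − 2 = 6.
High-spin d⁶ fills as t2g^4 e_g^2 with CFSE 4(−0.4) + 2(+0.6) = -0.4Δₒ = -40 kJ/mol.
Low-spin: t2g^6 e_g^0, orbital CFSE = -2.4Δₒ = -238 kJ/mol; plus 2 excess pairs × P = +512 kJ/mol; total 274 kJ/mol.
The difference is 274 − (-40) = 314 kJ/mol, so high-spin lies lower.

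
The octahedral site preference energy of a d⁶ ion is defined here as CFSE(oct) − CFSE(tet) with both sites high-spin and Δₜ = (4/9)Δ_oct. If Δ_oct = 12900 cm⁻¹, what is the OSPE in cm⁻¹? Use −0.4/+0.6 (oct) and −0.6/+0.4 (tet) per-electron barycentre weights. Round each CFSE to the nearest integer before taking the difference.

Octahedral high-spin t₂g⁴ eg²: CFSE = -0.4 × 12900 = -5160 cm⁻¹.
Tetrahedral e³ t₂³ gives -0.6Δₜ = -0.6 × (4/9) × 12900 = -3440 cm⁻¹.
OSPE = -5160 − (-3440) = -1720 cm⁻¹.

-1720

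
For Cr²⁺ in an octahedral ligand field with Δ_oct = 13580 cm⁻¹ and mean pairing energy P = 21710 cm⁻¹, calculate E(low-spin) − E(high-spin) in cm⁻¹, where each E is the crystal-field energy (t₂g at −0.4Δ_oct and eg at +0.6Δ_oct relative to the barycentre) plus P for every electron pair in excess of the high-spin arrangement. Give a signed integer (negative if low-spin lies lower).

8130

Cr is in group 6, so Cr²⁺ is d⁴ (6 − 2 = 4).
High-spin: t₂g³ eg¹, CFSE = -0.6Δ_oct = -8148 cm⁻¹.
Low-spin: t₂g⁴ eg⁰, orbital CFSE = -1.6Δ_oct = -21728 cm⁻¹; plus 1 excess pair × P = +21710 cm⁻¹; total -18 cm⁻¹.
Thus E(LS) − E(HS) = 8130 cm⁻¹.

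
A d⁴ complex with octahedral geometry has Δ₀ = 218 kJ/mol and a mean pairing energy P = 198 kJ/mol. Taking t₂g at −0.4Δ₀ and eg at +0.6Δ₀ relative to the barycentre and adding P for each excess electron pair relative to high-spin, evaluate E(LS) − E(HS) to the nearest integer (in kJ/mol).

High-spin: t₂g³ eg¹, CFSE = -0.6Δ₀ = -131 kJ/mol.
Low-spin t₂g⁴ eg⁰ gives -1.6Δ₀ = -349 kJ/mol, but forming 1 extra pair costs 1P = 198 kJ/mol, so E(LS) = -349 + 198 = -151 kJ/mol.
Thus E(LS) − E(HS) = -20 kJ/mol.

-20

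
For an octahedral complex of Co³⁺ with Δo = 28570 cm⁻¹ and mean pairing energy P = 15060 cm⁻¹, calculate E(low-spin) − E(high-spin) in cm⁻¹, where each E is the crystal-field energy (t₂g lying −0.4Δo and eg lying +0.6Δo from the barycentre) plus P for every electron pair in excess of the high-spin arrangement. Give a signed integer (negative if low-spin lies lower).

Co³⁺: group 9, so d-count = 9 − 3 = 6.
High-spin d⁶ fills as t₂g⁴ eg² with CFSE 4(−0.4) + 2(+0.6) = -0.4Δo = -11428 cm⁻¹.
For low-spin the configuration is t₂g⁶ eg⁰: orbital energy -2.4 × 28570 = -68568 cm⁻¹, and 2 additional pairs relative to high-spin add 30120 cm⁻¹, giving -38448 cm⁻¹.
Thus E(LS) − E(HS) = -27020 cm⁻¹.

-27020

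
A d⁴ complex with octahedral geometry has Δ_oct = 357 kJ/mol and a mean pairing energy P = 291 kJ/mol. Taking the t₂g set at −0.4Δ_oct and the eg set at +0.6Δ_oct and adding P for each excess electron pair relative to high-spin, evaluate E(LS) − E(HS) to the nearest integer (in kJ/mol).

-66

In the high-spin limit (t₂g³ eg¹) the orbital term is -0.6Δ_oct = -214 kJ/mol, with no excess pairing.
Low-spin t₂g⁴ eg⁰ gives -1.6Δ_oct = -571 kJ/mol, but forming 1 extra pair costs 1P = 291 kJ/mol, so E(LS) = -571 + 291 = -280 kJ/mol.
Thus E(LS) − E(HS) = -66 kJ/mol.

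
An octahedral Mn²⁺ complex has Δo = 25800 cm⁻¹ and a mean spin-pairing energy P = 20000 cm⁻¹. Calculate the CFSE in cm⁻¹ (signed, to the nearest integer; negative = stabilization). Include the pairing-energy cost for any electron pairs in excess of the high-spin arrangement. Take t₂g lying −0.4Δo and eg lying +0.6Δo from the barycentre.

-11600

Mn is in group 7, so Mn²⁺ is d⁵ (7 − 2 = 5).
With Δo > P the complex is low-spin.
That gives t₂g⁵ eg⁰.
Orbital CFSE = -2.0Δo = -2.0 × 25800 = -51600 cm⁻¹.
Excess pairs vs high-spin: 2 − 0 = 2; pairing cost = +40000 cm⁻¹.
Net CFSE = -51600 + 40000 = -11600 cm⁻¹.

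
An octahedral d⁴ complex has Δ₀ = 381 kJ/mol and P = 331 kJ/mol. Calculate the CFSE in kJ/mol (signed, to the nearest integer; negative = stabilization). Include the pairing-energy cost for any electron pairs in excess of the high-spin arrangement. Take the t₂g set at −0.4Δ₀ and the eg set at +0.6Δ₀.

-279

Here Δ₀ > P (381 > 331), so the low-spin state is favoured.
Configuration: t₂g⁴ eg⁰.
Orbital CFSE = -1.6Δ₀ = -1.6 × 381 = -610 kJ/mol.
Excess pairs vs high-spin: 1 − 0 = 1; pairing cost = +331 kJ/mol.
Net CFSE = -610 + 331 = -279 kJ/mol.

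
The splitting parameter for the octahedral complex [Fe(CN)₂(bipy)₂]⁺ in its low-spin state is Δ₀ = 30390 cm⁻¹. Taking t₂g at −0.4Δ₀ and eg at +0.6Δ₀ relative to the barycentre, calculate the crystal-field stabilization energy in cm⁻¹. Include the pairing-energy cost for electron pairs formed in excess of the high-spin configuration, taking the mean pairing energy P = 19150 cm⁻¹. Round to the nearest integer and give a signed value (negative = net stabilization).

-22480

Ligand charges: 2×(-1) from CN⁻ and 2×(+0) from bipy sum to -2; with overall charge +1, Fe is +3.
Fe³⁺: group 8, so d-count = 8 − 3 = 5.
Electron filling gives t₂g⁵ eg⁰.
The orbital stabilization is -2.0Δ₀ = -2.0 × 30390 = -60780 cm⁻¹.
Relative to high-spin t₂g³ eg² (0 paired), the low-spin configuration has 2 additional pairs, contributing +2 × 19150 = +38300 cm⁻¹.
Overall CFSE = -60780 + 38300 = -22480 cm⁻¹.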